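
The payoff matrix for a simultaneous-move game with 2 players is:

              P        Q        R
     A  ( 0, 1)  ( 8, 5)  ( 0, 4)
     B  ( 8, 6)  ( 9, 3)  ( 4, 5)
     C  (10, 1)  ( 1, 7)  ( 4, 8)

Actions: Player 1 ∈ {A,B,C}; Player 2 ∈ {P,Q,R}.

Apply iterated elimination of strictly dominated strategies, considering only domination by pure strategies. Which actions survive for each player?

Remaining: P1:{B,C} P2:{P,R}

P1 drop A (B beats it: P:8>0 Q:9>8 R:4>0)
P2 drop Q (R beats it: B:5>3 C:8>7)
P1→{B,C} P2→{P,R}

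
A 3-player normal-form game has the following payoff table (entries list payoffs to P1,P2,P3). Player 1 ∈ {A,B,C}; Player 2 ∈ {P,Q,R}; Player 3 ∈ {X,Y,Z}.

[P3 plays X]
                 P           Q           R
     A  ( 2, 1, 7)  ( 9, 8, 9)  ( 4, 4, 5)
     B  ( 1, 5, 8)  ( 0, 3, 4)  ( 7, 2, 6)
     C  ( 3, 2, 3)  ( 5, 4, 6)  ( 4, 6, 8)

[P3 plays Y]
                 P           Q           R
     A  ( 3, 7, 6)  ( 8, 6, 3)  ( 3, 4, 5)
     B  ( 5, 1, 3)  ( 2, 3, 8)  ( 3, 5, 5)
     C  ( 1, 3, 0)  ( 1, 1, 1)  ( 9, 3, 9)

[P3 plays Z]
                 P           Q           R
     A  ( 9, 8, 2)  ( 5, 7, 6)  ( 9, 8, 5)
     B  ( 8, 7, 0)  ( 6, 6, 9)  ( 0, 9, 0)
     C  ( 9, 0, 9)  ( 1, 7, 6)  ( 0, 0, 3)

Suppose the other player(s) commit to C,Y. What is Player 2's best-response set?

u_2(P vs C,Y) = 3
u_2(Q vs C,Y) = 1
u_2(R vs C,Y) = 3
max payoff 3 at {P,R}

argmax u_2 = {P,R}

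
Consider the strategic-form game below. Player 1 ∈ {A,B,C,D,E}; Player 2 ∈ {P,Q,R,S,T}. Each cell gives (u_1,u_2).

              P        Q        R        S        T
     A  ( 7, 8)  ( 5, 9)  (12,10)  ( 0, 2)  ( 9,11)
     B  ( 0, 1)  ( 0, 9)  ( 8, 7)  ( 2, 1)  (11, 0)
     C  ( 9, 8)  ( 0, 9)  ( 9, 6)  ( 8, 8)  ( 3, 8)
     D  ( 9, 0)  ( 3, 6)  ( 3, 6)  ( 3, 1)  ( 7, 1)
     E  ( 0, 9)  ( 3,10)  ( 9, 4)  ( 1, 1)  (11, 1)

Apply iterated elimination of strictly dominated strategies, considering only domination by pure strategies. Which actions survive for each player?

Survivors P1:{A,B,E} P2:{Q,R,T}

P2 drop P (Q beats it: A:9>8 B:9>1 C:9>8 D:6>0 E:10>9)
P2 drop S (Q beats it: A:9>2 B:9>1 C:9>8 D:6>1 E:10>1)
P1 drop C (A beats it: Q:5>0 R:12>9 T:9>3)
P1 drop D (A beats it: Q:5>3 R:12>3 T:9>7)
P1→{A,B,E} P2→{Q,R,T}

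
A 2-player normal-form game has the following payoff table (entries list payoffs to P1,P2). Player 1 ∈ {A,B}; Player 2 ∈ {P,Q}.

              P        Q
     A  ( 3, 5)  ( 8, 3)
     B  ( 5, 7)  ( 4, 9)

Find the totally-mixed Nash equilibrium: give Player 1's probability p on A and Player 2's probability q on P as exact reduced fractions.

P1 indiff ⇒ q·3+(1-q)·8 = q·5+(1-q)·4 ⇒ q(-2) = (1-q)(-4) ⇒ q = 2/3
P2 indiff ⇒ p·5+(1-p)·7 = p·3+(1-p)·9 ⇒ p(2) = (1-p)(2) ⇒ p = 1/2

P1 mixes 1/2 on A; P2 mixes 2/3 on P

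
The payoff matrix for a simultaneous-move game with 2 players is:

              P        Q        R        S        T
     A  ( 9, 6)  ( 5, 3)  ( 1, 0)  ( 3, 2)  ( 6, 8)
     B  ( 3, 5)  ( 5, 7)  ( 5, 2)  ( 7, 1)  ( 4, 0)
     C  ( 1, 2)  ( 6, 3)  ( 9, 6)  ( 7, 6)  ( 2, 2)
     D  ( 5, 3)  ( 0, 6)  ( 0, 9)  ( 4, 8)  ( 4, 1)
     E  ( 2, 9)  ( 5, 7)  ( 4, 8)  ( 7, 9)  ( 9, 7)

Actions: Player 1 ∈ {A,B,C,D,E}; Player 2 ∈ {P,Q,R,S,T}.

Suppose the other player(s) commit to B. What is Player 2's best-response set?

BR_2 = {Q}

u_2(P vs B) = 5
u_2(Q vs B) = 7
u_2(R vs B) = 2
u_2(S vs B) = 1
u_2(T vs B) = 0
max payoff 7 at {Q}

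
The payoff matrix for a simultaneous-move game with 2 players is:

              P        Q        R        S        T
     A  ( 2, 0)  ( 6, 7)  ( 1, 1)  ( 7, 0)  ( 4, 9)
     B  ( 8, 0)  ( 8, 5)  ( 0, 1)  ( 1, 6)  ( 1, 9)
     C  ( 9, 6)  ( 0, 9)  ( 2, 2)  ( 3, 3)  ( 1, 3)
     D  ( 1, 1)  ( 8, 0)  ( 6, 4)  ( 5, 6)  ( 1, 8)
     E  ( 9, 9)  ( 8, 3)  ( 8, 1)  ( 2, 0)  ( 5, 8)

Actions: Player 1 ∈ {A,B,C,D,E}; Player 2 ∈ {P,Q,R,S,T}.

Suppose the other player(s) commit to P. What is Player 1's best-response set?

P1 best: {C,E}

u_1(A vs P) = 2
u_1(B vs P) = 8
u_1(C vs P) = 9
u_1(D vs P) = 1
u_1(E vs P) = 9
max payoff 9 at {C,E}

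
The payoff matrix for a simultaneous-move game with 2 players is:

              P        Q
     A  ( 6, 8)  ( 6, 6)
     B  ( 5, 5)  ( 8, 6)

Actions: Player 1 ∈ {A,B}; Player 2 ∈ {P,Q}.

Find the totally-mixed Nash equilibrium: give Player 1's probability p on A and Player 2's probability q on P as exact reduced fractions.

P1 indiff ⇒ q·6+(1-q)·6 = q·5+(1-q)·8 ⇒ q(1) = (1-q)(2) ⇒ q = 2/3
P2 indiff ⇒ p·8+(1-p)·5 = p·6+(1-p)·6 ⇒ p(2) = (1-p)(1) ⇒ p = 1/3

(p,q) = (1/3, 2/3)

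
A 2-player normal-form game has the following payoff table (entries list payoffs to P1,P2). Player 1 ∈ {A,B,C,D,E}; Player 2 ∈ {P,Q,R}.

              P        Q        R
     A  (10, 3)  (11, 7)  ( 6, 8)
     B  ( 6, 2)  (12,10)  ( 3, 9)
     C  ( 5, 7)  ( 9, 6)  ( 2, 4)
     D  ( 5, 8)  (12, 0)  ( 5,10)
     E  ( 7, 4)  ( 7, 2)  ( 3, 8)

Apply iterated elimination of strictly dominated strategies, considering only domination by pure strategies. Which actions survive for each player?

Survivors P1:{A,B,D} P2:{Q,R}

P1 drop C (A beats it: P:10>5 Q:11>9 R:6>2)
P1 drop E (A beats it: P:10>7 Q:11>7 R:6>3)
P2 drop P (R beats it: A:8>3 B:9>2 D:10>8)
P1→{A,B,D} P2→{Q,R}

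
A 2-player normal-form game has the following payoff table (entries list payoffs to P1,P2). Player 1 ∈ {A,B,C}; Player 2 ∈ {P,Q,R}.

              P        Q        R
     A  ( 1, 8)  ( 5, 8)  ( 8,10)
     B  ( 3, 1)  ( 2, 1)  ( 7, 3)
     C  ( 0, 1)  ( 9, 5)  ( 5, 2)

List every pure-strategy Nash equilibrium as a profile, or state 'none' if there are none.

PSNE = {(A,R), (C,Q)}

(A,P): not NE [P1→B gives 3>1; P2→R gives 10>8]
(A,Q): not NE [P1→C gives 9>5; P2→R gives 10>8]
(A,R): NE
(B,P): not NE [P2→R gives 3>1]
(B,Q): not NE [P1→C gives 9>2; P2→R gives 3>1]
(B,R): not NE [P1→A gives 8>7]
(C,P): not NE [P1→B gives 3>0; P2→Q gives 5>1]
(C,Q): NE
(C,R): not NE [P1→A gives 8>5; P2→Q gives 5>2]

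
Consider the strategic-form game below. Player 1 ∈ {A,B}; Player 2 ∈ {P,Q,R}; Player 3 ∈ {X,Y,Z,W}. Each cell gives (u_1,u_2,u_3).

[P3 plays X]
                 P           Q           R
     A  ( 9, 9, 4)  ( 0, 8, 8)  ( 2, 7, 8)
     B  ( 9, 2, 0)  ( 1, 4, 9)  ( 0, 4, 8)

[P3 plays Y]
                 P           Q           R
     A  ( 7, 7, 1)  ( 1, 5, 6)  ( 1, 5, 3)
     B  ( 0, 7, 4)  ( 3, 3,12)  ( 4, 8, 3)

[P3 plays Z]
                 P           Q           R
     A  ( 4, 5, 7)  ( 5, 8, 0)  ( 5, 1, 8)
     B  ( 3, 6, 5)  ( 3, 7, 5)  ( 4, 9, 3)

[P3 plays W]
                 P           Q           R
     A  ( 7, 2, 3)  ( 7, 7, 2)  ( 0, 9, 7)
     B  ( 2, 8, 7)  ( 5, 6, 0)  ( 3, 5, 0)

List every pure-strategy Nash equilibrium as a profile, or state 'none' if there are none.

Equilibria: none

(A,P,X): not NE [P3→Z gives 7>4]
(A,P,Y): not NE [P3→Z gives 7>1]
(A,P,Z): not NE [P2→Q gives 8>5]
(A,P,W): not NE [P2→R gives 9>2; P3→Z gives 7>3]
(A,Q,X): not NE [P1→B gives 1>0; P2→P gives 9>8]
(A,Q,Y): not NE [P1→B gives 3>1; P2→P gives 7>5; P3→X gives 8>6]
(A,Q,Z): not NE [P3→X gives 8>0]
(A,Q,W): not NE [P2→R gives 9>7; P3→X gives 8>2]
(A,R,X): not NE [P2→P gives 9>7]
(A,R,Y): not NE [P1→B gives 4>1; P2→P gives 7>5; P3→Z gives 8>3]
(A,R,Z): not NE [P2→Q gives 8>1]
(A,R,W): not NE [P1→B gives 3>0; P3→Z gives 8>7]
(B,P,X): not NE [P2→R gives 4>2; P3→W gives 7>0]
(B,P,Y): not NE [P1→A gives 7>0; P2→R gives 8>7; P3→W gives 7>4]
(B,P,Z): not NE [P1→A gives 4>3; P2→R gives 9>6; P3→W gives 7>5]
(B,P,W): not NE [P1→A gives 7>2]
(B,Q,X): not NE [P3→Y gives 12>9]
(B,Q,Y): not NE [P2→R gives 8>3]
(B,Q,Z): not NE [P1→A gives 5>3; P2→R gives 9>7; P3→Y gives 12>5]
(B,Q,W): not NE [P1→A gives 7>5; P2→P gives 8>6; P3→Y gives 12>0]
(B,R,X): not NE [P1→A gives 2>0]
(B,R,Y): not NE [P3→X gives 8>3]
(B,R,Z): not NE [P1→A gives 5>4; P3→X gives 8>3]
(B,R,W): not NE [P2→P gives 8>5; P3→X gives 8>0]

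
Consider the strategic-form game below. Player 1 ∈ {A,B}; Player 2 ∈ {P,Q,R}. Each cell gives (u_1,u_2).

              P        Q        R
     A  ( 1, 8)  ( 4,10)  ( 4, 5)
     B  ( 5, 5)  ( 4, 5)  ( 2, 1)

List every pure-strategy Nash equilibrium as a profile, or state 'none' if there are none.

PSNE = {(A,Q), (B,P), (B,Q)}

(A,P): not NE [P1→B gives 5>1; P2→Q gives 10>8]
(A,Q): NE
(A,R): not NE [P2→Q gives 10>5]
(B,P): NE
(B,Q): NE
(B,R): not NE [P1→A gives 4>2; P2→Q gives 5>1]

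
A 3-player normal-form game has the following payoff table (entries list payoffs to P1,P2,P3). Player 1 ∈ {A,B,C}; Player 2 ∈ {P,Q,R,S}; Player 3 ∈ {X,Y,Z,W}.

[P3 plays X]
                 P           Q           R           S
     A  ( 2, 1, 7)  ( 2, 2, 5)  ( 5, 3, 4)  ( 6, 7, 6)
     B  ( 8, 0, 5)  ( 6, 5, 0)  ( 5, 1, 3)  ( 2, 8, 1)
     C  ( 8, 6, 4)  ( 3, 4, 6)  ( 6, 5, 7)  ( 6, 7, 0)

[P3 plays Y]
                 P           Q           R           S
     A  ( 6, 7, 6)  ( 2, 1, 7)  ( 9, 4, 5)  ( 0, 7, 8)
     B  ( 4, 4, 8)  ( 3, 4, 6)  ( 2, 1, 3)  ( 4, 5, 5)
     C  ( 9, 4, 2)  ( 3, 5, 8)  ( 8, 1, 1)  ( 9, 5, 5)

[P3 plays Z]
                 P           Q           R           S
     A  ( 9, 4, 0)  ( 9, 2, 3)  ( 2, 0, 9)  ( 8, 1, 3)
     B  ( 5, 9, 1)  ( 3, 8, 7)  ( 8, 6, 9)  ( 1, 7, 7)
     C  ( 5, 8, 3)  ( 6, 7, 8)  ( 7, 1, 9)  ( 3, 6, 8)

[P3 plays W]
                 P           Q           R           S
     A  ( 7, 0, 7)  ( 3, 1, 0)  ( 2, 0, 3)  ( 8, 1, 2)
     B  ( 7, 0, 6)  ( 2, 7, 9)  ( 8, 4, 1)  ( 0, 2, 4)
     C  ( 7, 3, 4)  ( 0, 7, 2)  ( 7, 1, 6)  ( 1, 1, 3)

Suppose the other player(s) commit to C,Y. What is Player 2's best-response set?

u_2(P vs C,Y) = 4
u_2(Q vs C,Y) = 5
u_2(R vs C,Y) = 1
u_2(S vs C,Y) = 5
max payoff 5 at {Q,S}

argmax u_2 = {Q,S}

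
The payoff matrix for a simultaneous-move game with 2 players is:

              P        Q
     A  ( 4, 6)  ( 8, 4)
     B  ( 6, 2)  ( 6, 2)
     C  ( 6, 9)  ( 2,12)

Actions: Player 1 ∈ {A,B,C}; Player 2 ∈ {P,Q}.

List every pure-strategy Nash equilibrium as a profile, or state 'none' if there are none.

(A,P): not NE [P1→C gives 6>4]
(A,Q): not NE [P2→P gives 6>4]
(B,P): NE
(B,Q): not NE [P1→A gives 8>6]
(C,P): not NE [P2→Q gives 12>9]
(C,Q): not NE [P1→A gives 8>2]

NE set: (B,P)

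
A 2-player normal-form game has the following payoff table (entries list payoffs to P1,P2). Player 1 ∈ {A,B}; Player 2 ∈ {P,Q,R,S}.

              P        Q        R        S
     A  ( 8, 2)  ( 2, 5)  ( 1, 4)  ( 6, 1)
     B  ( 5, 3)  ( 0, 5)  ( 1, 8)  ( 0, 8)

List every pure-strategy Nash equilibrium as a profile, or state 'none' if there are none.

PSNE = {(A,Q), (B,R)}

(A,P): not NE [P2→Q gives 5>2]
(A,Q): NE
(A,R): not NE [P2→Q gives 5>4]
(A,S): not NE [P2→Q gives 5>1]
(B,P): not NE [P1→A gives 8>5; P2→S gives 8>3]
(B,Q): not NE [P1→A gives 2>0; P2→S gives 8>5]
(B,R): NE
(B,S): not NE [P1→A gives 6>0]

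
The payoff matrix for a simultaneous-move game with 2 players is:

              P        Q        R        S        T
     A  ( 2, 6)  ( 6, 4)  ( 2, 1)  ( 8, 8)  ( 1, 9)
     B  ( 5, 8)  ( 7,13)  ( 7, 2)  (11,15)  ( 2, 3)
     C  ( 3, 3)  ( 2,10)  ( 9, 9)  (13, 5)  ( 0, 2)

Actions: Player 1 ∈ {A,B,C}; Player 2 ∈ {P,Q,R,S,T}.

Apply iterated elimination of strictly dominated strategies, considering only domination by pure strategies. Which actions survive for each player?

P1 drop A (B beats it: P:5>2 Q:7>6 R:7>2 S:11>8 T:2>1)
P2 drop P (Q beats it: B:13>8 C:10>3)
P2 drop R (Q beats it: B:13>2 C:10>9)
P2 drop T (Q beats it: B:13>3 C:10>2)
P1→{B,C} P2→{Q,S}

IESDS → P1:{B,C} P2:{Q,S}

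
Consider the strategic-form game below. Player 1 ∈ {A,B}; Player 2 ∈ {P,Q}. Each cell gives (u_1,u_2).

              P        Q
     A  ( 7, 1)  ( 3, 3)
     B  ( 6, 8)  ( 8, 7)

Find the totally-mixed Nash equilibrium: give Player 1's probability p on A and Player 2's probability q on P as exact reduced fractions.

p=1/3, q=5/6

P1 indiff ⇒ q·7+(1-q)·3 = q·6+(1-q)·8 ⇒ q(1) = (1-q)(5) ⇒ q = 5/6
P2 indiff ⇒ p·1+(1-p)·8 = p·3+(1-p)·7 ⇒ p(-2) = (1-p)(-1) ⇒ p = 1/3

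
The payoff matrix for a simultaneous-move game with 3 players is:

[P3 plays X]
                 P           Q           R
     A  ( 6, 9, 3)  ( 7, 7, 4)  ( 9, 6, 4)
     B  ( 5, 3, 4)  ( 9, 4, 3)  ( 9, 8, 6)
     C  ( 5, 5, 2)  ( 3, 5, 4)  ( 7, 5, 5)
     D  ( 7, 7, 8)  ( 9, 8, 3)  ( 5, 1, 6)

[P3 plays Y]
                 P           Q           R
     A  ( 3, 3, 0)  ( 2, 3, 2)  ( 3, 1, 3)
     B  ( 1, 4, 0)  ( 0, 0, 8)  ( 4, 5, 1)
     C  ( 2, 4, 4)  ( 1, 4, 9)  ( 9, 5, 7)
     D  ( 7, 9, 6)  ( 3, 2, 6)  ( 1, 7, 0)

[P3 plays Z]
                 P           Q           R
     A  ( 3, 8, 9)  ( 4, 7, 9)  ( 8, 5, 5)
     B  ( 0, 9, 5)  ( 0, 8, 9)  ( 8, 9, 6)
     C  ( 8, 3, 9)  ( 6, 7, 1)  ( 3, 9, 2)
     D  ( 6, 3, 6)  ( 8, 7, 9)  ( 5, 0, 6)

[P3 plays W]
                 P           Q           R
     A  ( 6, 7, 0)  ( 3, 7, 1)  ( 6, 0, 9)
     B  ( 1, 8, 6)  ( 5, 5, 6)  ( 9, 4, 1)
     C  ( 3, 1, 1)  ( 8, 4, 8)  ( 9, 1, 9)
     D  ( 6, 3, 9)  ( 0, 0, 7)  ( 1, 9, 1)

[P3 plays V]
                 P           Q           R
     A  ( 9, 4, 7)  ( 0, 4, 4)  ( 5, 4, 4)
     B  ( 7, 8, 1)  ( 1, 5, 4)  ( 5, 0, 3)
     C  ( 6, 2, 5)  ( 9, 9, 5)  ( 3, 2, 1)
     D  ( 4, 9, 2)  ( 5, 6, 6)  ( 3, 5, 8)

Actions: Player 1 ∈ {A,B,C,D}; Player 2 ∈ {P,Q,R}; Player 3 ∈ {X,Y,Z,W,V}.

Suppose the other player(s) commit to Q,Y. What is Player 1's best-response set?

P1 best: {D}

u_1(A vs Q,Y) = 2
u_1(B vs Q,Y) = 0
u_1(C vs Q,Y) = 1
u_1(D vs Q,Y) = 3
max payoff 3 at {D}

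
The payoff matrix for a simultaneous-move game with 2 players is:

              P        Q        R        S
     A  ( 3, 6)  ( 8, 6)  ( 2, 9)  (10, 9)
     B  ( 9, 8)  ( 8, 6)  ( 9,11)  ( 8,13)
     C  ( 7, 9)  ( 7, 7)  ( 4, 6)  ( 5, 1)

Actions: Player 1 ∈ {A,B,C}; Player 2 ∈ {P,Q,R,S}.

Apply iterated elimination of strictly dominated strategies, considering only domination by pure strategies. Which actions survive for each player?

Survivors P1:{A,B} P2:{R,S}

P1 drop C (B beats it: P:9>7 Q:8>7 R:9>4 S:8>5)
P2 drop P (R beats it: A:9>6 B:11>8)
P2 drop Q (R beats it: A:9>6 B:11>6)
P1→{A,B} P2→{R,S}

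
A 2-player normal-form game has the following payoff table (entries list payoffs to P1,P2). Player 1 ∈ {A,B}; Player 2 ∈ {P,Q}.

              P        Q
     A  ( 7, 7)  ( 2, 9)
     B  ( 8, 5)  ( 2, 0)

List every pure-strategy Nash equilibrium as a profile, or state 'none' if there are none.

Nash profiles: (A,Q), (B,P)

(A,P): not NE [P1→B gives 8>7; P2→Q gives 9>7]
(A,Q): NE
(B,P): NE
(B,Q): not NE [P2→P gives 5>0]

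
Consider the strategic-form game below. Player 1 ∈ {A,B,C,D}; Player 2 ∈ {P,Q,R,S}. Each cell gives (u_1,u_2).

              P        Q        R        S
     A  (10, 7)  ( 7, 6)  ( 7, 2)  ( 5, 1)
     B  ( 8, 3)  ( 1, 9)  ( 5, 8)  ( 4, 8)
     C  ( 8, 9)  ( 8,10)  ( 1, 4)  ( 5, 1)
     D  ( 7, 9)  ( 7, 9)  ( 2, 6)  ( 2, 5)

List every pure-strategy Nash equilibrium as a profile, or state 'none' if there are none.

(A,P): NE
(A,Q): not NE [P1→C gives 8>7; P2→P gives 7>6]
(A,R): not NE [P2→P gives 7>2]
(A,S): not NE [P2→P gives 7>1]
(B,P): not NE [P1→A gives 10>8; P2→Q gives 9>3]
(B,Q): not NE [P1→C gives 8>1]
(B,R): not NE [P1→A gives 7>5; P2→Q gives 9>8]
(B,S): not NE [P1→C gives 5>4; P2→Q gives 9>8]
(C,P): not NE [P1→A gives 10>8; P2→Q gives 10>9]
(C,Q): NE
(C,R): not NE [P1→A gives 7>1; P2→Q gives 10>4]
(C,S): not NE [P2→Q gives 10>1]
(D,P): not NE [P1→A gives 10>7]
(D,Q): not NE [P1→C gives 8>7]
(D,R): not NE [P1→A gives 7>2; P2→Q gives 9>6]
(D,S): not NE [P1→C gives 5>2; P2→Q gives 9>5]

Nash profiles: (A,P), (C,Q)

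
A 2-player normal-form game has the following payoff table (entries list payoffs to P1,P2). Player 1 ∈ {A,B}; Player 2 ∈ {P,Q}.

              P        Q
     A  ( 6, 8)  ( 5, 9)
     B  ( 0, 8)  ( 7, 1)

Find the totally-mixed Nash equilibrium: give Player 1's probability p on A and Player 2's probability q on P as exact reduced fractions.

(p,q) = (7/8, 1/4)

P1 indiff ⇒ q·6+(1-q)·5 = q·0+(1-q)·7 ⇒ q(6) = (1-q)(2) ⇒ q = 1/4
P2 indiff ⇒ p·8+(1-p)·8 = p·9+(1-p)·1 ⇒ p(-1) = (1-p)(-7) ⇒ p = 7/8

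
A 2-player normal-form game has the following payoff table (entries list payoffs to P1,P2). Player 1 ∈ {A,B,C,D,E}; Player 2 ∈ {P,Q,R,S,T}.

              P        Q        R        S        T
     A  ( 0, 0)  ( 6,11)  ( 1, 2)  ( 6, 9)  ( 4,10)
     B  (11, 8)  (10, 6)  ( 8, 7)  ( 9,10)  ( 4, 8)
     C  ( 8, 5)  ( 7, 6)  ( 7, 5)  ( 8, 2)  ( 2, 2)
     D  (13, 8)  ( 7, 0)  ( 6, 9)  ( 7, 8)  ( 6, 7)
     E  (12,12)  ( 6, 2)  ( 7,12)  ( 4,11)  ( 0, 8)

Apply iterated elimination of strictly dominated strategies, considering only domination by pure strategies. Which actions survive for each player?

Survivors P1:{B,D,E} P2:{P,R,S}

P1 drop A (D beats it: P:13>0 Q:7>6 R:6>1 S:7>6 T:6>4)
P1 drop C (B beats it: P:11>8 Q:10>7 R:8>7 S:9>8 T:4>2)
P2 drop Q (P beats it: B:8>6 D:8>0 E:12>2)
P2 drop T (S beats it: B:10>8 D:8>7 E:11>8)
P1→{B,D,E} P2→{P,R,S}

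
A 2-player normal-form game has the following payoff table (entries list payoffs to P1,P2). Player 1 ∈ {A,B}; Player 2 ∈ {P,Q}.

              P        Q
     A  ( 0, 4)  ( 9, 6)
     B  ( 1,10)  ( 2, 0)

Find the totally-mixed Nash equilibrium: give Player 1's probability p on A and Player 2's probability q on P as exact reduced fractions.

P1 mixes 5/6 on A; P2 mixes 7/8 on P

P1 indiff ⇒ q·0+(1-q)·9 = q·1+(1-q)·2 ⇒ q(-1) = (1-q)(-7) ⇒ q = 7/8
P2 indiff ⇒ p·4+(1-p)·10 = p·6+(1-p)·0 ⇒ p(-2) = (1-p)(-10) ⇒ p = 5/6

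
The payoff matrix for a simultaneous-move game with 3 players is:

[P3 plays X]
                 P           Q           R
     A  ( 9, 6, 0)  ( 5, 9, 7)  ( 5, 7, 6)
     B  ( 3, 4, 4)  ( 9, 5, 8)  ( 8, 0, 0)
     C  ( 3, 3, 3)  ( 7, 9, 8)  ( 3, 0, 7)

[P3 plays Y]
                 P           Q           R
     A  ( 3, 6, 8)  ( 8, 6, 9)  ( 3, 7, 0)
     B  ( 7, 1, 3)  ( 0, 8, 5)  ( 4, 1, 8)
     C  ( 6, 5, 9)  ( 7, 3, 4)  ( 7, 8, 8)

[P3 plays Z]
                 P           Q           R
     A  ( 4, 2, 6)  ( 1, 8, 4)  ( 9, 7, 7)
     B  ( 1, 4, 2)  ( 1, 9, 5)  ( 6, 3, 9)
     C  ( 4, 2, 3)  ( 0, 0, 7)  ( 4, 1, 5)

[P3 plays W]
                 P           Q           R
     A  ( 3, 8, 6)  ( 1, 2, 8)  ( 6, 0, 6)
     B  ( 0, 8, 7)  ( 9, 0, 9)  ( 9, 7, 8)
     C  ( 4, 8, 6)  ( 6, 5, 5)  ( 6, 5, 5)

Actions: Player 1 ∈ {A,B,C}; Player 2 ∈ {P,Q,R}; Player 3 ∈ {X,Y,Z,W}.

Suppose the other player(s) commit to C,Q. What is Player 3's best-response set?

u_3(X vs C,Q) = 8
u_3(Y vs C,Q) = 4
u_3(Z vs C,Q) = 7
u_3(W vs C,Q) = 5
max payoff 8 at {X}

argmax u_3 = {X}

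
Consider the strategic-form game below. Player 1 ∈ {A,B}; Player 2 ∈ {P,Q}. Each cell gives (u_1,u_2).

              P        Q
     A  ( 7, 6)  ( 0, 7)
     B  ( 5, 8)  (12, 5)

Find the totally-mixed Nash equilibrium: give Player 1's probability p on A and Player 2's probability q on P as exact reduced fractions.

P1 indiff ⇒ q·7+(1-q)·0 = q·5+(1-q)·12 ⇒ q(2) = (1-q)(12) ⇒ q = 6/7
P2 indiff ⇒ p·6+(1-p)·8 = p·7+(1-p)·5 ⇒ p(-1) = (1-p)(-3) ⇒ p = 3/4

(p,q) = (3/4, 6/7)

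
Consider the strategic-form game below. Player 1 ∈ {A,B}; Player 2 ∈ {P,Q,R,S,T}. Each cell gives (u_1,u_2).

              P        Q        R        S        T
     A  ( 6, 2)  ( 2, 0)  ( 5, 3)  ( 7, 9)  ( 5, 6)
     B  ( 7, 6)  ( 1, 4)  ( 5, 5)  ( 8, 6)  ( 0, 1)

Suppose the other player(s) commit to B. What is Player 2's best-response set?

u_2(P vs B) = 6
u_2(Q vs B) = 4
u_2(R vs B) = 5
u_2(S vs B) = 6
u_2(T vs B) = 1
max payoff 6 at {P,S}

P2 best: {P,S}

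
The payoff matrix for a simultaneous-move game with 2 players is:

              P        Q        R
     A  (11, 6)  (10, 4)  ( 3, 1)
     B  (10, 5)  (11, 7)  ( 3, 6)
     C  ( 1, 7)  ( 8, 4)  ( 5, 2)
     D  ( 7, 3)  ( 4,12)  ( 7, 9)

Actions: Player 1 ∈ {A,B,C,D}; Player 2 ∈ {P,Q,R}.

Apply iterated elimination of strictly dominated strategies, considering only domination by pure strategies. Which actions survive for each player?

Remaining: P1:{A,B} P2:{P,Q}

P2 drop R (Q beats it: A:4>1 B:7>6 C:4>2 D:12>9)
P1 drop C (A beats it: P:11>1 Q:10>8)
P1 drop D (A beats it: P:11>7 Q:10>4)
P1→{A,B} P2→{P,Q}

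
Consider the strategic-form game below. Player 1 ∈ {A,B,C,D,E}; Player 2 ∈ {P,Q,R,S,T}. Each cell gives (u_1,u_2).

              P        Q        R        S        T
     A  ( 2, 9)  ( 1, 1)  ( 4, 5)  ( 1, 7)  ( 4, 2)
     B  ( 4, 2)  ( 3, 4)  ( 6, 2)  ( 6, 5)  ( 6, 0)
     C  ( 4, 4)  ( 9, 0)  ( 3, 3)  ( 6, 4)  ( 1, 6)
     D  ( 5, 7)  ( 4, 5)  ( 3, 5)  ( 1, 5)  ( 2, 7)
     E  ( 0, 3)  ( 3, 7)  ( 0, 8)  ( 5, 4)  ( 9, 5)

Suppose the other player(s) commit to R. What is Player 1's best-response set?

argmax u_1 = {B}

u_1(A vs R) = 4
u_1(B vs R) = 6
u_1(C vs R) = 3
u_1(D vs R) = 3
u_1(E vs R) = 0
max payoff 6 at {B}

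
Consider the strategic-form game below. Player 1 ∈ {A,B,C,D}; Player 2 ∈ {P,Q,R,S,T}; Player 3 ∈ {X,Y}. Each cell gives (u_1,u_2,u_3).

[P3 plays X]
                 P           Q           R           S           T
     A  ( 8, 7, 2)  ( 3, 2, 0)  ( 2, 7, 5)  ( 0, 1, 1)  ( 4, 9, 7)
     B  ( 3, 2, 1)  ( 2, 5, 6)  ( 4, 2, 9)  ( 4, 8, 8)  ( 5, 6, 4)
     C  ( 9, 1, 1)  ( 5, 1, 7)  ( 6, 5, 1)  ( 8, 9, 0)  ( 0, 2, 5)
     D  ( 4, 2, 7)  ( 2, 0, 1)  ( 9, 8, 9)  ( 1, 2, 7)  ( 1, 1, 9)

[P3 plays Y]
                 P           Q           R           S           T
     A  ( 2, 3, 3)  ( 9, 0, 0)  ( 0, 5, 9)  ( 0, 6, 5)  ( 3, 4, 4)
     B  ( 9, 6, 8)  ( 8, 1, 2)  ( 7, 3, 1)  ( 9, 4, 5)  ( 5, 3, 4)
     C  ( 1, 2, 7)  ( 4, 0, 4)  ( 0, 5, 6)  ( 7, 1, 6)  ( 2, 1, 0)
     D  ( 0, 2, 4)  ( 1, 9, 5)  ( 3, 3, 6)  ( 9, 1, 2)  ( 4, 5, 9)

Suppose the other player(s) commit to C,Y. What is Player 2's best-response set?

BR_2 = {R}

u_2(P vs C,Y) = 2
u_2(Q vs C,Y) = 0
u_2(R vs C,Y) = 5
u_2(S vs C,Y) = 1
u_2(T vs C,Y) = 1
max payoff 5 at {R}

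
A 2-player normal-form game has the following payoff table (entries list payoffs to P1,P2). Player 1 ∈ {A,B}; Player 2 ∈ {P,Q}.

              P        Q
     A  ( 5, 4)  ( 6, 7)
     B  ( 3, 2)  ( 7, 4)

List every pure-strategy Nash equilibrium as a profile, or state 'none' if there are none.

PSNE = {(B,Q)}

(A,P): not NE [P2→Q gives 7>4]
(A,Q): not NE [P1→B gives 7>6]
(B,P): not NE [P1→A gives 5>3; P2→Q gives 4>2]
(B,Q): NE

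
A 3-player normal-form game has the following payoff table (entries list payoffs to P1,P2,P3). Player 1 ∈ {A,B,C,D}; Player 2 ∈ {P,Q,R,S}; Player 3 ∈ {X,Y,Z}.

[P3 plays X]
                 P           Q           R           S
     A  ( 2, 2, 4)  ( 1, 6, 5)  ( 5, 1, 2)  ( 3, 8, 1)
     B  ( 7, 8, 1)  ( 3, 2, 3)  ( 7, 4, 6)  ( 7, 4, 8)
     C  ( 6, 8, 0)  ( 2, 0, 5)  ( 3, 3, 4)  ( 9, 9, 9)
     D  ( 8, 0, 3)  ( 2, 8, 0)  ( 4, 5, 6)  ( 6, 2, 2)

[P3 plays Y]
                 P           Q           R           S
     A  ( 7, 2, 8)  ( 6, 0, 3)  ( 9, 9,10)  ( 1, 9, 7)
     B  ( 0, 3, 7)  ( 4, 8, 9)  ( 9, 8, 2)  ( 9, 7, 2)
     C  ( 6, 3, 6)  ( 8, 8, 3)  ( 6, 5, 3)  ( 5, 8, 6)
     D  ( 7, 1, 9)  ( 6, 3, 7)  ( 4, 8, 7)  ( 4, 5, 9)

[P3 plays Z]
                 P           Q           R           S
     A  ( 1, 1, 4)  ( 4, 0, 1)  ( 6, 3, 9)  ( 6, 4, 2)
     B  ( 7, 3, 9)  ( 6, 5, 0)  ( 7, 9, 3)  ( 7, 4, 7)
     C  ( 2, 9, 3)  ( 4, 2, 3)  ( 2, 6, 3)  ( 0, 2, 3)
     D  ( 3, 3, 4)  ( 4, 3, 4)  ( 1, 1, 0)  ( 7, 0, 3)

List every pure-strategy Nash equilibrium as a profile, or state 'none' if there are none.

Nash profiles: (A,R,Y), (C,S,X)

(A,P,X): not NE [P1→D gives 8>2; P2→S gives 8>2; P3→Y gives 8>4]
(A,P,Y): not NE [P2→S gives 9>2]
(A,P,Z): not NE [P1→B gives 7>1; P2→S gives 4>1; P3→Y gives 8>4]
(A,Q,X): not NE [P1→B gives 3>1; P2→S gives 8>6]
(A,Q,Y): not NE [P1→C gives 8>6; P2→S gives 9>0; P3→X gives 5>3]
(A,Q,Z): not NE [P1→B gives 6>4; P2→S gives 4>0; P3→X gives 5>1]
(A,R,X): not NE [P1→B gives 7>5; P2→S gives 8>1; P3→Y gives 10>2]
(A,R,Y): NE
(A,R,Z): not NE [P1→B gives 7>6; P2→S gives 4>3; P3→Y gives 10>9]
(A,S,X): not NE [P1→C gives 9>3; P3→Y gives 7>1]
(A,S,Y): not NE [P1→B gives 9>1]
(A,S,Z): not NE [P1→D gives 7>6; P3→Y gives 7>2]
(B,P,X): not NE [P1→D gives 8>7; P3→Z gives 9>1]
(B,P,Y): not NE [P1→D gives 7>0; P2→R gives 8>3; P3→Z gives 9>7]
(B,P,Z): not NE [P2→R gives 9>3]
(B,Q,X): not NE [P2→P gives 8>2; P3→Y gives 9>3]
(B,Q,Y): not NE [P1→C gives 8>4]
(B,Q,Z): not NE [P2→R gives 9>5; P3→Y gives 9>0]
(B,R,X): not NE [P2→P gives 8>4]
(B,R,Y): not NE [P3→X gives 6>2]
(B,R,Z): not NE [P3→X gives 6>3]
(B,S,X): not NE [P1→C gives 9>7; P2→P gives 8>4]
(B,S,Y): not NE [P2→R gives 8>7; P3→X gives 8>2]
(B,S,Z): not NE [P2→R gives 9>4; P3→X gives 8>7]
(C,P,X): not NE [P1→D gives 8>6; P2→S gives 9>8; P3→Y gives 6>0]
(C,P,Y): not NE [P1→D gives 7>6; P2→S gives 8>3]
(C,P,Z): not NE [P1→B gives 7>2; P3→Y gives 6>3]
(C,Q,X): not NE [P1→B gives 3>2; P2→S gives 9>0]
(C,Q,Y): not NE [P3→X gives 5>3]
(C,Q,Z): not NE [P1→B gives 6>4; P2→P gives 9>2; P3→X gives 5>3]
(C,R,X): not NE [P1→B gives 7>3; P2→S gives 9>3]
(C,R,Y): not NE [P1→B gives 9>6; P2→S gives 8>5; P3→X gives 4>3]
(C,R,Z): not NE [P1→B gives 7>2; P2→P gives 9>6; P3→X gives 4>3]
(C,S,X): NE
(C,S,Y): not NE [P1→B gives 9>5; P3→X gives 9>6]
(C,S,Z): not NE [P1→D gives 7>0; P2→P gives 9>2; P3→X gives 9>3]
(D,P,X): not NE [P2→Q gives 8>0; P3→Y gives 9>3]
(D,P,Y): not NE [P2→R gives 8>1]
(D,P,Z): not NE [P1→B gives 7>3; P3→Y gives 9>4]
(D,Q,X): not NE [P1→B gives 3>2; P3→Y gives 7>0]
(D,Q,Y): not NE [P1→C gives 8>6; P2→R gives 8>3]
(D,Q,Z): not NE [P1→B gives 6>4; P3→Y gives 7>4]
(D,R,X): not NE [P1→B gives 7>4; P2→Q gives 8>5; P3→Y gives 7>6]
(D,R,Y): not NE [P1→B gives 9>4]
(D,R,Z): not NE [P1→B gives 7>1; P2→Q gives 3>1; P3→Y gives 7>0]
(D,S,X): not NE [P1→C gives 9>6; P2→Q gives 8>2; P3→Y gives 9>2]
(D,S,Y): not NE [P1→B gives 9>4; P2→R gives 8>5]
(D,S,Z): not NE [P2→Q gives 3>0; P3→Y gives 9>3]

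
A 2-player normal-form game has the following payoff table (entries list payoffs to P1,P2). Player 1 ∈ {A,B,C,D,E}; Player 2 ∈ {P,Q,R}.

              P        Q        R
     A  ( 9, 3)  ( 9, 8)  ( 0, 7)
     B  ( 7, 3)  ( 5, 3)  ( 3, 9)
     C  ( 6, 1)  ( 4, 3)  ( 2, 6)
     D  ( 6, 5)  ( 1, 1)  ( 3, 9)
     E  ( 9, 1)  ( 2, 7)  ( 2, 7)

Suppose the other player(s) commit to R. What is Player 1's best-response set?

argmax u_1 = {B,D}

u_1(A vs R) = 0
u_1(B vs R) = 3
u_1(C vs R) = 2
u_1(D vs R) = 3
u_1(E vs R) = 2
max payoff 3 at {B,D}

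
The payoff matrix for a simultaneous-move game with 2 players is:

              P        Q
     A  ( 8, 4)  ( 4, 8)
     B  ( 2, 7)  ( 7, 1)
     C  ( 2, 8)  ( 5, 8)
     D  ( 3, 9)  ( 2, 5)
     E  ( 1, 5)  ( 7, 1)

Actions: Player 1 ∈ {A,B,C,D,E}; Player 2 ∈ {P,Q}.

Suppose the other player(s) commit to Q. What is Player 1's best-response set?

argmax u_1 = {B,E}

u_1(A vs Q) = 4
u_1(B vs Q) = 7
u_1(C vs Q) = 5
u_1(D vs Q) = 2
u_1(E vs Q) = 7
max payoff 7 at {B,E}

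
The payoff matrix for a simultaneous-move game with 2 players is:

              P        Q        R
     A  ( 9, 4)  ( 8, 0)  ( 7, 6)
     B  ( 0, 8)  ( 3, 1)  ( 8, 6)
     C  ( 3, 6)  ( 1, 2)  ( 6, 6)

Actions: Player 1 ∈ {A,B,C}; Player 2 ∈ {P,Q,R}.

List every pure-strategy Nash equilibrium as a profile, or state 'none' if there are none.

(A,P): not NE [P2→R gives 6>4]
(A,Q): not NE [P2→R gives 6>0]
(A,R): not NE [P1→B gives 8>7]
(B,P): not NE [P1→A gives 9>0]
(B,Q): not NE [P1→A gives 8>3; P2→P gives 8>1]
(B,R): not NE [P2→P gives 8>6]
(C,P): not NE [P1→A gives 9>3]
(C,Q): not NE [P1→A gives 8>1; P2→R gives 6>2]
(C,R): not NE [P1→B gives 8>6]

Equilibria: none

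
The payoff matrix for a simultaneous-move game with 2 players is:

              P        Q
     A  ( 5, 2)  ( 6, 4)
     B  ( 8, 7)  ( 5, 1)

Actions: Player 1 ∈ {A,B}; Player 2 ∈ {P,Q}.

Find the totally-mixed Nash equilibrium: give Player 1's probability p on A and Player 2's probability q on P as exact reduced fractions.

p=3/4, q=1/4

P1 indiff ⇒ q·5+(1-q)·6 = q·8+(1-q)·5 ⇒ q(-3) = (1-q)(-1) ⇒ q = 1/4
P2 indiff ⇒ p·2+(1-p)·7 = p·4+(1-p)·1 ⇒ p(-2) = (1-p)(-6) ⇒ p = 3/4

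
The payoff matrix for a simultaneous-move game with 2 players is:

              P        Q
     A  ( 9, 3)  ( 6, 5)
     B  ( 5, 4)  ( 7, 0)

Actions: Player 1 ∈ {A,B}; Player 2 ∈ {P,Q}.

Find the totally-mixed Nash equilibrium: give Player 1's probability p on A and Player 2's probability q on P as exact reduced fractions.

P1 indiff ⇒ q·9+(1-q)·6 = q·5+(1-q)·7 ⇒ q(4) = (1-q)(1) ⇒ q = 1/5
P2 indiff ⇒ p·3+(1-p)·4 = p·5+(1-p)·0 ⇒ p(-2) = (1-p)(-4) ⇒ p = 2/3

P1 mixes 2/3 on A; P2 mixes 1/5 on P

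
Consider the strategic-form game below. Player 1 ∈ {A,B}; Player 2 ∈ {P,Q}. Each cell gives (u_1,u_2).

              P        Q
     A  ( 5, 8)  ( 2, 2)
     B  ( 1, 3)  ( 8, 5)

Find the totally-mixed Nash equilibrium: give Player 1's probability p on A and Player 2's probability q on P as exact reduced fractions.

P1 mixes 1/4 on A; P2 mixes 3/5 on P

P1 indiff ⇒ q·5+(1-q)·2 = q·1+(1-q)·8 ⇒ q(4) = (1-q)(6) ⇒ q = 3/5
P2 indiff ⇒ p·8+(1-p)·3 = p·2+(1-p)·5 ⇒ p(6) = (1-p)(2) ⇒ p = 1/4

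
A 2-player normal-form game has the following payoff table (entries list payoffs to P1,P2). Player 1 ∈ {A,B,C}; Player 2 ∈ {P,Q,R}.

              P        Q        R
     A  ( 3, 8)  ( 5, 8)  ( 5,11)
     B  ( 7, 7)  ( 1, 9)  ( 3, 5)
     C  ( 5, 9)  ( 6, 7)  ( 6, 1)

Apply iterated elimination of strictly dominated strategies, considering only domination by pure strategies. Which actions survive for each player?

P1 drop A (C beats it: P:5>3 Q:6>5 R:6>5)
P2 drop R (P beats it: B:7>5 C:9>1)
P1→{B,C} P2→{P,Q}

Survivors P1:{B,C} P2:{P,Q}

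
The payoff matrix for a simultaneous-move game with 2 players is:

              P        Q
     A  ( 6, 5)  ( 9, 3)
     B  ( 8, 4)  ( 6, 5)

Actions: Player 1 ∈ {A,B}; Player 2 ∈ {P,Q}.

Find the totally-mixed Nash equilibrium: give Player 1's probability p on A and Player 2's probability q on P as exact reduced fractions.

P1 mixes 1/3 on A; P2 mixes 3/5 on P

P1 indiff ⇒ q·6+(1-q)·9 = q·8+(1-q)·6 ⇒ q(-2) = (1-q)(-3) ⇒ q = 3/5
P2 indiff ⇒ p·5+(1-p)·4 = p·3+(1-p)·5 ⇒ p(2) = (1-p)(1) ⇒ p = 1/3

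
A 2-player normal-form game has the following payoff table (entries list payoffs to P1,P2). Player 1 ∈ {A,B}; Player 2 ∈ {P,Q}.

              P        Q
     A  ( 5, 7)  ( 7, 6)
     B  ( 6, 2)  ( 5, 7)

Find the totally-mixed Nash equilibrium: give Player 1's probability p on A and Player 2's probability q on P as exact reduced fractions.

p=5/6, q=2/3

P1 indiff ⇒ q·5+(1-q)·7 = q·6+(1-q)·5 ⇒ q(-1) = (1-q)(-2) ⇒ q = 2/3
P2 indiff ⇒ p·7+(1-p)·2 = p·6+(1-p)·7 ⇒ p(1) = (1-p)(5) ⇒ p = 5/6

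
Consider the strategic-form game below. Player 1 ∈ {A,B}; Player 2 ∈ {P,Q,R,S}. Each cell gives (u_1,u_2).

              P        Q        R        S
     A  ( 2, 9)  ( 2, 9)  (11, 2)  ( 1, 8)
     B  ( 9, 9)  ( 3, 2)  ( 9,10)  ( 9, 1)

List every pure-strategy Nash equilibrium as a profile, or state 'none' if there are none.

PSNE: ∅

(A,P): not NE [P1→B gives 9>2]
(A,Q): not NE [P1→B gives 3>2]
(A,R): not NE [P2→Q gives 9>2]
(A,S): not NE [P1→B gives 9>1; P2→Q gives 9>8]
(B,P): not NE [P2→R gives 10>9]
(B,Q): not NE [P2→R gives 10>2]
(B,R): not NE [P1→A gives 11>9]
(B,S): not NE [P2→R gives 10>1]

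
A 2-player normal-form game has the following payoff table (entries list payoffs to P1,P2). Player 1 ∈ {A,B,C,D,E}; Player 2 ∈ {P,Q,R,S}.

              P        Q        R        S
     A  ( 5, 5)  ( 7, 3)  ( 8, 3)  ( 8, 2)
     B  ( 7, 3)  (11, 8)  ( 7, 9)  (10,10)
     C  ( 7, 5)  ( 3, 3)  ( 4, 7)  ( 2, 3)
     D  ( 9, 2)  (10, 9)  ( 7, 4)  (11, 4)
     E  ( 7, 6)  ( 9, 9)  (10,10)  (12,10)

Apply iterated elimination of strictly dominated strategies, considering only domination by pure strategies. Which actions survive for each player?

IESDS → P1:{B,D,E} P2:{Q,R,S}

P1 drop A (E beats it: P:7>5 Q:9>7 R:10>8 S:12>8)
P1 drop C (D beats it: P:9>7 Q:10>3 R:7>4 S:11>2)
P2 drop P (Q beats it: B:8>3 D:9>2 E:9>6)
P1→{B,D,E} P2→{Q,R,S}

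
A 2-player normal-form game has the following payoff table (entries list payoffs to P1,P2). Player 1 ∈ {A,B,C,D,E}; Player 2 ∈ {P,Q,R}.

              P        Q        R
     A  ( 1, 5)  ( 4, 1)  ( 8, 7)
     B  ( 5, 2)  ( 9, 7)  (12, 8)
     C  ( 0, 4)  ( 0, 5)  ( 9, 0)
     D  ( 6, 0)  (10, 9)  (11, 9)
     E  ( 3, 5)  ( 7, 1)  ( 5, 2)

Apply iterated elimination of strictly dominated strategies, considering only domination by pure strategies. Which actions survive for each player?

P1 drop A (B beats it: P:5>1 Q:9>4 R:12>8)
P1 drop C (B beats it: P:5>0 Q:9>0 R:12>9)
P1 drop E (B beats it: P:5>3 Q:9>7 R:12>5)
P2 drop P (Q beats it: B:7>2 D:9>0)
P1→{B,D} P2→{Q,R}

Survivors P1:{B,D} P2:{Q,R}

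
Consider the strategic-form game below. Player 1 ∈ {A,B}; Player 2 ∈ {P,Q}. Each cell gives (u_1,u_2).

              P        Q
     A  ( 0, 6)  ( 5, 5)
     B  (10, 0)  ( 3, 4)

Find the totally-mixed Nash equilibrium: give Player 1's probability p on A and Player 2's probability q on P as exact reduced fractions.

(p,q) = (4/5, 1/6)

P1 indiff ⇒ q·0+(1-q)·5 = q·10+(1-q)·3 ⇒ q(-10) = (1-q)(-2) ⇒ q = 1/6
P2 indiff ⇒ p·6+(1-p)·0 = p·5+(1-p)·4 ⇒ p(1) = (1-p)(4) ⇒ p = 4/5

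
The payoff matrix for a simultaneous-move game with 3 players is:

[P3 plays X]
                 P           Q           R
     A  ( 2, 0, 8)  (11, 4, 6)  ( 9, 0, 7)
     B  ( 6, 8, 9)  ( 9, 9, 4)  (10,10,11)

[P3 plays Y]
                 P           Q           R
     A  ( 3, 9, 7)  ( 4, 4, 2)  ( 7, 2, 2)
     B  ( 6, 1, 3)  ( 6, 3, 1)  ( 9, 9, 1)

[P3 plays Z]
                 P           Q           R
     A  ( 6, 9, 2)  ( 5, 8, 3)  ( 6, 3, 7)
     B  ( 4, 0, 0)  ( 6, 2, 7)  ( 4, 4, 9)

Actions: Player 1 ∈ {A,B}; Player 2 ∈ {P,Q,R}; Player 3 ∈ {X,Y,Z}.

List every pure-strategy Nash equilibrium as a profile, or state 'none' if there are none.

NE set: (A,Q,X), (B,R,X)

(A,P,X): not NE [P1→B gives 6>2; P2→Q gives 4>0]
(A,P,Y): not NE [P1→B gives 6>3; P3→X gives 8>7]
(A,P,Z): not NE [P3→X gives 8>2]
(A,Q,X): NE
(A,Q,Y): not NE [P1→B gives 6>4; P2→P gives 9>4; P3→X gives 6>2]
(A,Q,Z): not NE [P1→B gives 6>5; P2→P gives 9>8; P3→X gives 6>3]
(A,R,X): not NE [P1→B gives 10>9; P2→Q gives 4>0]
(A,R,Y): not NE [P1→B gives 9>7; P2→P gives 9>2; P3→Z gives 7>2]
(A,R,Z): not NE [P2→P gives 9>3]
(B,P,X): not NE [P2→R gives 10>8]
(B,P,Y): not NE [P2→R gives 9>1; P3→X gives 9>3]
(B,P,Z): not NE [P1→A gives 6>4; P2→R gives 4>0; P3→X gives 9>0]
(B,Q,X): not NE [P1→A gives 11>9; P2→R gives 10>9; P3→Z gives 7>4]
(B,Q,Y): not NE [P2→R gives 9>3; P3→Z gives 7>1]
(B,Q,Z): not NE [P2→R gives 4>2]
(B,R,X): NE
(B,R,Y): not NE [P3→X gives 11>1]
(B,R,Z): not NE [P1→A gives 6>4; P3→X gives 11>9]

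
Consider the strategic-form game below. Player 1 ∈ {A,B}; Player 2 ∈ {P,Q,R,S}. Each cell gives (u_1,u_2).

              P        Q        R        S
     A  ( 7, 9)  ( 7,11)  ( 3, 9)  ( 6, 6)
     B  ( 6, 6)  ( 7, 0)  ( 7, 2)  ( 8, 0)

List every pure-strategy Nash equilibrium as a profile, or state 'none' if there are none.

PSNE = {(A,Q)}

(A,P): not NE [P2→Q gives 11>9]
(A,Q): NE
(A,R): not NE [P1→B gives 7>3; P2→Q gives 11>9]
(A,S): not NE [P1→B gives 8>6; P2→Q gives 11>6]
(B,P): not NE [P1→A gives 7>6]
(B,Q): not NE [P2→P gives 6>0]
(B,R): not NE [P2→P gives 6>2]
(B,S): not NE [P2→P gives 6>0]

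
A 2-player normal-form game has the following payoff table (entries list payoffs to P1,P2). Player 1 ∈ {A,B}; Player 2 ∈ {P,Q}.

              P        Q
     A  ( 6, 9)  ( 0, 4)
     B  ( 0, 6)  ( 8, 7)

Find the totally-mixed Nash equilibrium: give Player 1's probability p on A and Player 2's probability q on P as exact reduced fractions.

P1 indiff ⇒ q·6+(1-q)·0 = q·0+(1-q)·8 ⇒ q(6) = (1-q)(8) ⇒ q = 4/7
P2 indiff ⇒ p·9+(1-p)·6 = p·4+(1-p)·7 ⇒ p(5) = (1-p)(1) ⇒ p = 1/6

(p,q) = (1/6, 4/7)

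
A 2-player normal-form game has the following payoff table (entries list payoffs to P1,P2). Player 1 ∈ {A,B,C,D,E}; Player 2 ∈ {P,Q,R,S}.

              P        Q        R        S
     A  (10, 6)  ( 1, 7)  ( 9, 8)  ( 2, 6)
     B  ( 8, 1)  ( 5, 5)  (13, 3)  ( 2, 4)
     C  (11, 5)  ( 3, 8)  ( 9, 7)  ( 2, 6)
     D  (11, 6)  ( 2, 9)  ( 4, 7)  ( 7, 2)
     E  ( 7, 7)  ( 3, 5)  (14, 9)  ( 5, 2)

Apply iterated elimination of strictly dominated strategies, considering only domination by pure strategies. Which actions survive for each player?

Remaining: P1:{B,E} P2:{Q,R}

P2 drop P (R beats it: A:8>6 B:3>1 C:7>5 D:7>6 E:9>7)
P1 drop A (E beats it: Q:3>1 R:14>9 S:5>2)
P2 drop S (Q beats it: B:5>4 C:8>6 D:9>2 E:5>2)
P1 drop C (B beats it: Q:5>3 R:13>9)
P1 drop D (B beats it: Q:5>2 R:13>4)
P1→{B,E} P2→{Q,R}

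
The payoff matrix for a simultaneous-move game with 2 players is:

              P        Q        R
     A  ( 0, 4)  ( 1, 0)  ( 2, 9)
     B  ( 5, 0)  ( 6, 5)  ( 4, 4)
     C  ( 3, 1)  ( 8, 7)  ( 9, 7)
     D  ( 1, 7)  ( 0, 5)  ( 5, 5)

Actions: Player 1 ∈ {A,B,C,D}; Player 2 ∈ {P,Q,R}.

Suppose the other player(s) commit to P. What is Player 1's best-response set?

P1 best: {B}

u_1(A vs P) = 0
u_1(B vs P) = 5
u_1(C vs P) = 3
u_1(D vs P) = 1
max payoff 5 at {B}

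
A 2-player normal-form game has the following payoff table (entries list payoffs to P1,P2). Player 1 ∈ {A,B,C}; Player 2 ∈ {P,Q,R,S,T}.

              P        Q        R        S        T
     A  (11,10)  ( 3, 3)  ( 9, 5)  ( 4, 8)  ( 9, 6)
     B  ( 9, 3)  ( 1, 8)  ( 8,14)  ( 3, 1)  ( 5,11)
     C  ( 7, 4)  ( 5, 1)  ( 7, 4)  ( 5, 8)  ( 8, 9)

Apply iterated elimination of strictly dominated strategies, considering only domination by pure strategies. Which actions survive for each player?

Survivors P1:{A,C} P2:{P,S,T}

P1 drop B (A beats it: P:11>9 Q:3>1 R:9>8 S:4>3 T:9>5)
P2 drop Q (P beats it: A:10>3 C:4>1)
P2 drop R (S beats it: A:8>5 C:8>4)
P1→{A,C} P2→{P,S,T}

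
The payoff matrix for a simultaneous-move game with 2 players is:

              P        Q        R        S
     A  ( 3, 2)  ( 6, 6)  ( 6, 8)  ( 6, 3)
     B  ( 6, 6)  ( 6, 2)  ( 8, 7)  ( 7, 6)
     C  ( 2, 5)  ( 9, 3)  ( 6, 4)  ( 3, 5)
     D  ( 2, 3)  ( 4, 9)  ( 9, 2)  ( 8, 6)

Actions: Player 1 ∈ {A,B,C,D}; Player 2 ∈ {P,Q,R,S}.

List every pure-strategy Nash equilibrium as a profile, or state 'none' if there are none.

(A,P): not NE [P1→B gives 6>3; P2→R gives 8>2]
(A,Q): not NE [P1→C gives 9>6; P2→R gives 8>6]
(A,R): not NE [P1→D gives 9>6]
(A,S): not NE [P1→D gives 8>6; P2→R gives 8>3]
(B,P): not NE [P2→R gives 7>6]
(B,Q): not NE [P1→C gives 9>6; P2→R gives 7>2]
(B,R): not NE [P1→D gives 9>8]
(B,S): not NE [P1→D gives 8>7; P2→R gives 7>6]
(C,P): not NE [P1→B gives 6>2]
(C,Q): not NE [P2→S gives 5>3]
(C,R): not NE [P1→D gives 9>6; P2→S gives 5>4]
(C,S): not NE [P1→D gives 8>3]
(D,P): not NE [P1→B gives 6>2; P2→Q gives 9>3]
(D,Q): not NE [P1→C gives 9>4]
(D,R): not NE [P2→Q gives 9>2]
(D,S): not NE [P2→Q gives 9>6]

No pure NE.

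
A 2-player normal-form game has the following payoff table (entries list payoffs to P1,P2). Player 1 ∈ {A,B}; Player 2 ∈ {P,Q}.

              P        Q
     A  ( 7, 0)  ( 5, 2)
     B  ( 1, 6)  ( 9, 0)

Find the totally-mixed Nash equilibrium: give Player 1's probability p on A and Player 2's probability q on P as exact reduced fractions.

p=3/4, q=2/5

P1 indiff ⇒ q·7+(1-q)·5 = q·1+(1-q)·9 ⇒ q(6) = (1-q)(4) ⇒ q = 2/5
P2 indiff ⇒ p·0+(1-p)·6 = p·2+(1-p)·0 ⇒ p(-2) = (1-p)(-6) ⇒ p = 3/4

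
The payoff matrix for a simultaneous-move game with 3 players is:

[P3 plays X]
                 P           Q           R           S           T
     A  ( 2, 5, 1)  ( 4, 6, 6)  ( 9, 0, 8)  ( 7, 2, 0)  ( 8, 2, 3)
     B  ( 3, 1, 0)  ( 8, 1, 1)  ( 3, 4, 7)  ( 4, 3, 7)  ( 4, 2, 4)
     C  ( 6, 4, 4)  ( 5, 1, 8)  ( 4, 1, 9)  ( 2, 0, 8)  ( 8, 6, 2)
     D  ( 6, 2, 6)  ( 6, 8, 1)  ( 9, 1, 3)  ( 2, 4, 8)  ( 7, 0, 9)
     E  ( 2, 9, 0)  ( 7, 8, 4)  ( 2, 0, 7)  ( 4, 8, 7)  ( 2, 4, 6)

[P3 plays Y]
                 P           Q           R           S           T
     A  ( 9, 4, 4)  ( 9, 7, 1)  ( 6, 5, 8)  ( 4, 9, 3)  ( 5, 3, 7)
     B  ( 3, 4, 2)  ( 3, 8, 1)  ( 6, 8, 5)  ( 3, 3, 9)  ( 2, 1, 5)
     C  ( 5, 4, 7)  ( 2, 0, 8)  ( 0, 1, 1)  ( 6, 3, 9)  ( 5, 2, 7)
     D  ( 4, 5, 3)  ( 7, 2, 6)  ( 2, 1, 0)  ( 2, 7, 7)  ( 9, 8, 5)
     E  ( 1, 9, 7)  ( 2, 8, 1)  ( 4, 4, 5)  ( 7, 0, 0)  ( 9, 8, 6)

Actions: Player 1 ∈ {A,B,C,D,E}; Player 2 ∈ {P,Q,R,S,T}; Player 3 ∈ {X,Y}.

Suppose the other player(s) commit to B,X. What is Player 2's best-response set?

P2 best: {R}

u_2(P vs B,X) = 1
u_2(Q vs B,X) = 1
u_2(R vs B,X) = 4
u_2(S vs B,X) = 3
u_2(T vs B,X) = 2
max payoff 4 at {R}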